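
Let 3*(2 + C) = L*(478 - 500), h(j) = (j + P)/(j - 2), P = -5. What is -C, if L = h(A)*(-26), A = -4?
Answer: -284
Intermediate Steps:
h(j) = (-5 + j)/(-2 + j) (h(j) = (j - 5)/(j - 2) = (-5 + j)/(-2 + j))
L = -39 (L = ((-5 - 4)/(-2 - 4))*(-26) = (-9/(-6))*(-26) = -⅙*(-9)*(-26) = (3/2)*(-26) = -39)
C = 284 (C = -2 + (-39*(478 - 500))/3 = -2 + (-39*(-22))/3 = -2 + (⅓)*858 = -2 + 286 = 284)
-C = -1*284 = -284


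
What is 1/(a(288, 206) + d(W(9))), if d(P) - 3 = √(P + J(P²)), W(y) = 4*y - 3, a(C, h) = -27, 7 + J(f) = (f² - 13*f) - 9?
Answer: 24/1171205 + √1171781/1171205 ≈ 0.00094474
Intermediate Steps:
J(f) = -16 + f² - 13*f (J(f) = -7 + ((f² - 13*f) - 9) = -7 + (-9 + f² - 13*f) = -16 + f² - 13*f)
W(y) = -3 + 4*y
d(P) = 3 + √(-16 + P + P⁴ - 13*P²) (d(P) = 3 + √(P + (-16 + (P²)² - 13*P²)) = 3 + √(P + (-16 + P⁴ - 13*P²)) = 3 + √(-16 + P + P⁴ - 13*P²))
1/(a(288, 206) + d(W(9))) = 1/(-27 + (3 + √(-16 + (-3 + 4*9) + (-3 + 4*9)⁴ - 13*(-3 + 4*9)²))) = 1/(-27 + (3 + √(-16 + (-3 + 36) + (-3 + 36)⁴ - 13*(-3 + 36)²))) = 1/(-27 + (3 + √(-16 + 33 + 33⁴ - 13*33²))) = 1/(-27 + (3 + √(-16 + 33 + 1185921 - 13*1089))) = 1/(-27 + (3 + √(-16 + 33 + 1185921 - 14157))) = 1/(-27 + (3 + √1171781)) = 1/(-24 + √1171781)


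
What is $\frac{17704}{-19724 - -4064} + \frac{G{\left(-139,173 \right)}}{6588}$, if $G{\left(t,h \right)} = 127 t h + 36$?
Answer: $- \frac{147966743}{318420} \approx -464.69$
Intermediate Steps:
$G{\left(t,h \right)} = 36 + 127 h t$ ($G{\left(t,h \right)} = 127 h t + 36 = 36 + 127 h t$)
$\frac{17704}{-19724 - -4064} + \frac{G{\left(-139,173 \right)}}{6588} = \frac{17704}{-19724 - -4064} + \frac{36 + 127 \cdot 173 \left(-139\right)}{6588} = \frac{17704}{-19724 + 4064} + \left(36 - 3053969\right) \frac{1}{6588} = \frac{17704}{-15660} - \frac{3053933}{6588} = 17704 \left(- \frac{1}{15660}\right) - \frac{3053933}{6588} = - \frac{4426}{3915} - \frac{3053933}{6588} = - \frac{147966743}{318420}$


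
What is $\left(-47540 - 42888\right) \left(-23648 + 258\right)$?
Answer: $2115110920$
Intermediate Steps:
$\left(-47540 - 42888\right) \left(-23648 + 258\right) = \left(-90428\right) \left(-23390\right) = 2115110920$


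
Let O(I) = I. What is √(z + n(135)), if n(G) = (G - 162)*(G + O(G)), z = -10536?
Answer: I*√17826 ≈ 133.51*I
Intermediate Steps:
n(G) = 2*G*(-162 + G) (n(G) = (G - 162)*(G + G) = (-162 + G)*(2*G) = 2*G*(-162 + G))
√(z + n(135)) = √(-10536 + 2*135*(-162 + 135)) = √(-10536 + 2*135*(-27)) = √(-10536 - 7290) = √(-17826) = I*√17826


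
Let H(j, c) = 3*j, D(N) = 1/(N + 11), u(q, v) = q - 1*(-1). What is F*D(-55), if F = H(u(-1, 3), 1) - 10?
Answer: 5/22 ≈ 0.22727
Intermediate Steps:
u(q, v) = 1 + q (u(q, v) = q + 1 = 1 + q)
D(N) = 1/(11 + N)
F = -10 (F = 3*(1 - 1) - 10 = 3*0 - 10 = 0 - 10 = -10)
F*D(-55) = -10/(11 - 55) = -10/(-44) = -10*(-1/44) = 5/22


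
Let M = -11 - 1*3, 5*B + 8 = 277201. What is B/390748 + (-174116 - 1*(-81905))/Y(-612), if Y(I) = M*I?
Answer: -2116444399/199281480 ≈ -10.620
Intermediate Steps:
B = 277193/5 (B = -8/5 + (⅕)*277201 = -8/5 + 277201/5 = 277193/5 ≈ 55439.)
M = -14 (M = -11 - 3 = -14)
Y(I) = -14*I
B/390748 + (-174116 - 1*(-81905))/Y(-612) = (277193/5)/390748 + (-174116 - 1*(-81905))/((-14*(-612))) = (277193/5)*(1/390748) + (-174116 + 81905)/8568 = 277193/1953740 - 92211*1/8568 = 277193/1953740 - 4391/408 = -2116444399/199281480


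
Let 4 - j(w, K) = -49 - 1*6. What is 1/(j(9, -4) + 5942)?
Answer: 1/6001 ≈ 0.00016664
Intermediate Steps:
j(w, K) = 59 (j(w, K) = 4 - (-49 - 1*6) = 4 - (-49 - 6) = 4 - 1*(-55) = 4 + 55 = 59)
1/(j(9, -4) + 5942) = 1/(59 + 5942) = 1/6001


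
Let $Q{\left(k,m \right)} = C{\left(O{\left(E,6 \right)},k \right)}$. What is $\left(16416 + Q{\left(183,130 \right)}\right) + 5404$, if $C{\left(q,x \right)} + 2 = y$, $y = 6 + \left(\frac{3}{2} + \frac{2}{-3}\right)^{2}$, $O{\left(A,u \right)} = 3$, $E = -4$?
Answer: $\frac{785689}{36} \approx 21825.0$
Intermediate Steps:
$y = \frac{241}{36}$ ($y = 6 + \left(3 \cdot \frac{1}{2} + 2 \left(- \frac{1}{3}\right)\right)^{2} = 6 + \left(\frac{3}{2} - \frac{2}{3}\right)^{2} = 6 + \left(\frac{5}{6}\right)^{2} = 6 + \frac{25}{36} = \frac{241}{36} \approx 6.6944$)
$C{\left(q,x \right)} = \frac{169}{36}$ ($C{\left(q,x \right)} = -2 + \frac{241}{36} = \frac{169}{36}$)
$Q{\left(k,m \right)} = \frac{169}{36}$
$\left(16416 + Q{\left(183,130 \right)}\right) + 5404 = \left(16416 + \frac{169}{36}\right) + 5404 = \frac{591145}{36} + 5404 = \frac{785689}{36}$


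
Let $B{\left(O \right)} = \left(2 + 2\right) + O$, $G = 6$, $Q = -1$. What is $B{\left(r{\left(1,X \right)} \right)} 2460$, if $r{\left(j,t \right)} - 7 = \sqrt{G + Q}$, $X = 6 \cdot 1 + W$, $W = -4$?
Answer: $27060 + 2460 \sqrt{5} \approx 32561.0$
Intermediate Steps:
$X = 2$ ($X = 6 \cdot 1 - 4 = 6 - 4 = 2$)
$r{\left(j,t \right)} = 7 + \sqrt{5}$ ($r{\left(j,t \right)} = 7 + \sqrt{6 - 1} = 7 + \sqrt{5}$)
$B{\left(O \right)} = 4 + O$
$B{\left(r{\left(1,X \right)} \right)} 2460 = \left(4 + \left(7 + \sqrt{5}\right)\right) 2460 = \left(11 + \sqrt{5}\right) 2460 = 27060 + 2460 \sqrt{5}$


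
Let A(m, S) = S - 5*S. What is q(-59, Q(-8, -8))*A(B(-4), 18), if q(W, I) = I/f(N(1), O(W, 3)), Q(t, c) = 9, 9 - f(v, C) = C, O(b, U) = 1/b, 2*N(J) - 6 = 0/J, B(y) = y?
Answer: -9558/133 ≈ -71.865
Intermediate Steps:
A(m, S) = -4*S
N(J) = 3 (N(J) = 3 + (0/J)/2 = 3 + (½)*0 = 3 + 0 = 3)
f(v, C) = 9 - C
q(W, I) = I/(9 - 1/W)
q(-59, Q(-8, -8))*A(B(-4), 18) = (9*(-59)/(-1 + 9*(-59)))*(-4*18) = (9*(-59)/(-1 - 531))*(-72) = (9*(-59)/(-532))*(-72) = (9*(-59)*(-1/532))*(-72) = (531/532)*(-72) = -9558/133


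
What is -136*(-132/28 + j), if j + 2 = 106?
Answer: -94520/7 ≈ -13503.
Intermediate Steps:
j = 104 (j = -2 + 106 = 104)
-136*(-132/28 + j) = -136*(-132/28 + 104) = -136*(-132*1/28 + 104) = -136*(-33/7 + 104) = -136*695/7 = -94520/7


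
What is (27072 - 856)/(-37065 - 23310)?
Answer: -26216/60375 ≈ -0.43422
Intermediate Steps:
(27072 - 856)/(-37065 - 23310) = 26216/(-60375) = 26216*(-1/60375) = -26216/60375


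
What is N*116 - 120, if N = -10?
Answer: -1280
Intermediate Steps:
N*116 - 120 = -10*116 - 120 = -1160 - 120 = -1280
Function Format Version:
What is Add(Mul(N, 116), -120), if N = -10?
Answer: -1280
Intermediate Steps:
Add(Mul(N, 116), -120) = Add(Mul(-10, 116), -120) = Add(-1160, -120) = -1280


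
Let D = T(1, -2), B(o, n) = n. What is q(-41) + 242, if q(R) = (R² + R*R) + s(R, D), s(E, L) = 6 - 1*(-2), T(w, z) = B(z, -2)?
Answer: 3612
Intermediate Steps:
T(w, z) = -2
D = -2
s(E, L) = 8 (s(E, L) = 6 + 2 = 8)
q(R) = 8 + 2*R² (q(R) = (R² + R*R) + 8 = (R² + R²) + 8 = 2*R² + 8 = 8 + 2*R²)
q(-41) + 242 = (8 + 2*(-41)²) + 242 = (8 + 2*1681) + 242 = (8 + 3362) + 242 = 3370 + 242 = 3612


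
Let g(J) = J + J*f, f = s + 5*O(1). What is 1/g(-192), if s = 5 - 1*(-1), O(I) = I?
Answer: -1/2304 ≈ -0.00043403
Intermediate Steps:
s = 6 (s = 5 + 1 = 6)
f = 11 (f = 6 + 5*1 = 6 + 5 = 11)
g(J) = 12*J (g(J) = J + J*11 = J + 11*J = 12*J)
1/g(-192) = 1/(12*(-192)) = 1/(-2304) = -1/2304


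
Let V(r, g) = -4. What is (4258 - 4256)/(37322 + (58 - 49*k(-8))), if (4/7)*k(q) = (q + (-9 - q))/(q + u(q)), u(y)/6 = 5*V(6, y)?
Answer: 1024/19135473 ≈ 5.3513e-5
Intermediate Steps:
u(y) = -120 (u(y) = 6*(5*(-4)) = 6*(-20) = -120)
k(q) = -63/(4*(-120 + q)) (k(q) = 7*((q + (-9 - q))/(q - 120))/4 = 7*(-9/(-120 + q))/4 = -63/(4*(-120 + q)))
(4258 - 4256)/(37322 + (58 - 49*k(-8))) = (4258 - 4256)/(37322 + (58 - (-3087)/(-480 + 4*(-8)))) = 2/(37322 + (58 - (-3087)/(-480 - 32))) = 2/(37322 + (58 - (-3087)/(-512))) = 2/(37322 + (58 - (-3087)*(-1)/512)) = 2/(37322 + (58 - 49*63/512)) = 2/(37322 + (58 - 3087/512)) = 2/(37322 + 26609/512) = 2/(19135473/512) = 2*(512/19135473) = 1024/19135473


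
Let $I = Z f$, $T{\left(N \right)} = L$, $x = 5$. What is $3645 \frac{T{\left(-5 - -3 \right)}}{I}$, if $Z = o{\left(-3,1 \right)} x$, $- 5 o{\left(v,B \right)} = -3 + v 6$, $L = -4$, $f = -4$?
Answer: $\frac{1215}{7} \approx 173.57$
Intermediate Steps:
$o{\left(v,B \right)} = \frac{3}{5} - \frac{6 v}{5}$ ($o{\left(v,B \right)} = - \frac{-3 + v 6}{5} = - \frac{-3 + 6 v}{5} = \frac{3}{5} - \frac{6 v}{5}$)
$T{\left(N \right)} = -4$
$Z = 21$ ($Z = \left(\frac{3}{5} - - \frac{18}{5}\right) 5 = \left(\frac{3}{5} + \frac{18}{5}\right) 5 = \frac{21}{5} \cdot 5 = 21$)
$I = -84$ ($I = 21 \left(-4\right) = -84$)
$3645 \frac{T{\left(-5 - -3 \right)}}{I} = 3645 \left(- \frac{4}{-84}\right) = 3645 \left(\left(-4\right) \left(- \frac{1}{84}\right)\right) = 3645 \cdot \frac{1}{21} = \frac{1215}{7}$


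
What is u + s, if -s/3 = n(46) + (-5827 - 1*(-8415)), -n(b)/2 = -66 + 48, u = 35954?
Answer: 28082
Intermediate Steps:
n(b) = 36 (n(b) = -2*(-66 + 48) = -2*(-18) = 36)
s = -7872 (s = -3*(36 + (-5827 - 1*(-8415))) = -3*(36 + (-5827 + 8415)) = -3*(36 + 2588) = -3*2624 = -7872)
u + s = 35954 - 7872 = 28082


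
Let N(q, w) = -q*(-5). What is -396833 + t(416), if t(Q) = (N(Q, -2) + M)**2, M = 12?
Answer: 3979631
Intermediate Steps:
N(q, w) = 5*q
t(Q) = (12 + 5*Q)**2 (t(Q) = (5*Q + 12)**2 = (12 + 5*Q)**2)
-396833 + t(416) = -396833 + (12 + 5*416)**2 = -396833 + (12 + 2080)**2 = -396833 + 2092**2 = -396833 + 4376464 = 3979631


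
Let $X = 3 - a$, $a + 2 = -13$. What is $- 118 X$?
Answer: $-2124$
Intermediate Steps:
$a = -15$ ($a = -2 - 13 = -15$)
$X = 18$ ($X = 3 - -15 = 3 + 15 = 18$)
$- 118 X = \left(-118\right) 18 = -2124$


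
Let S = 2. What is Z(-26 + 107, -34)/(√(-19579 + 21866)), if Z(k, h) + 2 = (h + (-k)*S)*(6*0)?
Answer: -2*√2287/2287 ≈ -0.041821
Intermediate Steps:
Z(k, h) = -2 (Z(k, h) = -2 + (h - k*2)*(6*0) = -2 + (h - 2*k)*0 = -2 + 0 = -2)
Z(-26 + 107, -34)/(√(-19579 + 21866)) = -2/√(-19579 + 21866) = -2*√2287/2287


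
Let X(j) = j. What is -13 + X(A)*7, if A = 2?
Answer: 1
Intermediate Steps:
-13 + X(A)*7 = -13 + 2*7 = -13 + 14 = 1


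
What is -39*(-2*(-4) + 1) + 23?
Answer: -328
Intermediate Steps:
-39*(-2*(-4) + 1) + 23 = -39*(8 + 1) + 23 = -39*9 + 23 = -351 + 23 = -328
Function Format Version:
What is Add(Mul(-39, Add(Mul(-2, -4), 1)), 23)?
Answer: -328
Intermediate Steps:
Add(Mul(-39, Add(Mul(-2, -4), 1)), 23) = Add(Mul(-39, Add(8, 1)), 23) = Add(Mul(-39, 9), 23) = Add(-351, 23) = -328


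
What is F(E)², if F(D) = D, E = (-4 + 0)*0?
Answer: 0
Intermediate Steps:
E = 0 (E = -4*0 = 0)
F(E)² = 0² = 0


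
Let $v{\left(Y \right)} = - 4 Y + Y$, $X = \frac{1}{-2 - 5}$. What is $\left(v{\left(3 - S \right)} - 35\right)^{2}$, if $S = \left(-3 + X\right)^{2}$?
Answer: $\frac{495616}{2401} \approx 206.42$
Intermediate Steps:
$X = - \frac{1}{7}$ ($X = \frac{1}{-7} = - \frac{1}{7} \approx -0.14286$)
$S = \frac{484}{49}$ ($S = \left(-3 - \frac{1}{7}\right)^{2} = \left(- \frac{22}{7}\right)^{2} = \frac{484}{49} \approx 9.8775$)
$v{\left(Y \right)} = - 3 Y$
$\left(v{\left(3 - S \right)} - 35\right)^{2} = \left(- 3 \left(3 - \frac{484}{49}\right) - 35\right)^{2} = \left(\left(-3\right) \left(- \frac{337}{49}\right) - 35\right)^{2} = \left(\frac{1011}{49} - 35\right)^{2} = \left(- \frac{704}{49}\right)^{2} = \frac{495616}{2401}$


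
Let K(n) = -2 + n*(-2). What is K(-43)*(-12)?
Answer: -1008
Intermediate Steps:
K(n) = -2 - 2*n
K(-43)*(-12) = (-2 - 2*(-43))*(-12) = (-2 + 86)*(-12) = 84*(-12) = -1008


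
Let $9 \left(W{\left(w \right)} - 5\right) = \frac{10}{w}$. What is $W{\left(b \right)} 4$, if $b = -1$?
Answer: $\frac{140}{9} \approx 15.556$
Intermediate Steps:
$W{\left(w \right)} = 5 + \frac{10}{9 w}$ ($W{\left(w \right)} = 5 + \frac{10 \frac{1}{w}}{9} = 5 + \frac{10}{9 w}$)
$W{\left(b \right)} 4 = \left(5 + \frac{10}{9 \left(-1\right)}\right) 4 = \left(5 + \frac{10}{9} \left(-1\right)\right) 4 = \left(5 - \frac{10}{9}\right) 4 = \frac{35}{9} \cdot 4 = \frac{140}{9}$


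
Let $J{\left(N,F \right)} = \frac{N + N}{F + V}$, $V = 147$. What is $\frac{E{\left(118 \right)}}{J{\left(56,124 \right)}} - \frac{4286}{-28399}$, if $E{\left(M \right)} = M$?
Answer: $\frac{64901661}{227192} \approx 285.67$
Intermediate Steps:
$J{\left(N,F \right)} = \frac{2 N}{147 + F}$ ($J{\left(N,F \right)} = \frac{N + N}{F + 147} = \frac{2 N}{147 + F}$)
$\frac{E{\left(118 \right)}}{J{\left(56,124 \right)}} - \frac{4286}{-28399} = \frac{118}{2 \cdot 56 \frac{1}{147 + 124}} - \frac{4286}{-28399} = \frac{118}{2 \cdot 56 \cdot \frac{1}{271}} - - \frac{4286}{28399} = \frac{118}{2 \cdot 56 \cdot \frac{1}{271}} + \frac{4286}{28399} = \frac{118}{\frac{112}{271}} + \frac{4286}{28399} = 118 \cdot \frac{271}{112} + \frac{4286}{28399} = \frac{15989}{56} + \frac{4286}{28399} = \frac{64901661}{227192}$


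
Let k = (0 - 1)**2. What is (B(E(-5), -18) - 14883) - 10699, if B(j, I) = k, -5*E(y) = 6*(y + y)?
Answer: -25581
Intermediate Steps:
E(y) = -12*y/5 (E(y) = -6*(y + y)/5 = -6*2*y/5 = -12*y/5)
k = 1 (k = (-1)**2 = 1)
B(j, I) = 1
(B(E(-5), -18) - 14883) - 10699 = (1 - 14883) - 10699 = -14882 - 10699 = -25581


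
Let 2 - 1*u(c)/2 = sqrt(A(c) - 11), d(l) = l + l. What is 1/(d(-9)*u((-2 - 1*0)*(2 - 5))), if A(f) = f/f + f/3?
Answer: -1/216 - I*sqrt(2)/216 ≈ -0.0046296 - 0.0065473*I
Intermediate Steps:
A(f) = 1 + f/3 (A(f) = 1 + f*(1/3) = 1 + f/3)
d(l) = 2*l
u(c) = 4 - 2*sqrt(-10 + c/3) (u(c) = 4 - 2*sqrt((1 + c/3) - 11) = 4 - 2*sqrt(-10 + c/3))
1/(d(-9)*u((-2 - 1*0)*(2 - 5))) = 1/((2*(-9))*(4 - 2*sqrt(-90 + 3*((-2 - 1*0)*(2 - 5)))/3)) = 1/(-18*(4 - 2*sqrt(-90 + 3*((-2 + 0)*(-3)))/3)) = 1/(-18*(4 - 2*sqrt(-90 + 3*(-2*(-3)))/3)) = 1/(-18*(4 - 2*sqrt(-90 + 3*6)/3)) = 1/(-18*(4 - 2*sqrt(-90 + 18)/3)) = 1/(-18*(4 - 4*I*sqrt(2))) = 1/(-72 + 72*I*sqrt(2))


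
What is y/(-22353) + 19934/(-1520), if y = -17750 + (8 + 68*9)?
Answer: -69924517/5662760 ≈ -12.348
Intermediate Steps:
y = -17130 (y = -17750 + (8 + 612) = -17750 + 620 = -17130)
y/(-22353) + 19934/(-1520) = -17130/(-22353) + 19934/(-1520) = -17130*(-1/22353) + 19934*(-1/1520) = 5710/7451 - 9967/760 = -69924517/5662760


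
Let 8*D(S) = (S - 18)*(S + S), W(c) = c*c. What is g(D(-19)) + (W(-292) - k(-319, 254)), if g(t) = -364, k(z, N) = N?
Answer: 84646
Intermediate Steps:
W(c) = c²
D(S) = S*(-18 + S)/4 (D(S) = ((S - 18)*(S + S))/8 = ((-18 + S)*(2*S))/8 = (2*S*(-18 + S))/8 = S*(-18 + S)/4)
g(D(-19)) + (W(-292) - k(-319, 254)) = -364 + ((-292)² - 1*254) = -364 + (85264 - 254) = -364 + 85010 = 84646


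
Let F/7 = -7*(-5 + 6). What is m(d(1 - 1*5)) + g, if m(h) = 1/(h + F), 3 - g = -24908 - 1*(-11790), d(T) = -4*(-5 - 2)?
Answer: 275540/21 ≈ 13121.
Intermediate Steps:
F = -49 (F = 7*(-7*(-5 + 6)) = 7*(-7*1) = 7*(-7) = -49)
d(T) = 28 (d(T) = -4*(-7) = 28)
g = 13121 (g = 3 - (-24908 - 1*(-11790)) = 3 - (-24908 + 11790) = 3 - 1*(-13118) = 3 + 13118 = 13121)
m(h) = 1/(-49 + h) (m(h) = 1/(h - 49) = 1/(-49 + h))
m(d(1 - 1*5)) + g = 1/(-49 + 28) + 13121 = 1/(-21) + 13121 = -1/21 + 13121 = 275540/21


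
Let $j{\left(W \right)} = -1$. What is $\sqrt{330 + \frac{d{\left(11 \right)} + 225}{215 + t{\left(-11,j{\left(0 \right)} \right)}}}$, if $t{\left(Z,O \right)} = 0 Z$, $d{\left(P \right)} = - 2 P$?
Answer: $\frac{\sqrt{15297895}}{215} \approx 18.192$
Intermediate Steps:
$t{\left(Z,O \right)} = 0$
$\sqrt{330 + \frac{d{\left(11 \right)} + 225}{215 + t{\left(-11,j{\left(0 \right)} \right)}}} = \sqrt{330 + \frac{\left(-2\right) 11 + 225}{215 + 0}} = \sqrt{330 + \frac{-22 + 225}{215}} = \sqrt{330 + 203 \cdot \frac{1}{215}} = \sqrt{330 + \frac{203}{215}} = \sqrt{\frac{71153}{215}} = \frac{\sqrt{15297895}}{215}$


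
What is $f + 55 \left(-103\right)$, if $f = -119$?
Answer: $-5784$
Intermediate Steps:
$f + 55 \left(-103\right) = -119 + 55 \left(-103\right) = -119 - 5665 = -5784$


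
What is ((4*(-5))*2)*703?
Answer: -28120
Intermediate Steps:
((4*(-5))*2)*703 = -20*2*703 = -40*703 = -28120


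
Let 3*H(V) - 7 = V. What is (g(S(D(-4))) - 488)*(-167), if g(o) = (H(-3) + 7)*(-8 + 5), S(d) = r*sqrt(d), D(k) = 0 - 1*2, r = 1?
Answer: 85671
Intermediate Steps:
H(V) = 7/3 + V/3
D(k) = -2 (D(k) = 0 - 2 = -2)
S(d) = sqrt(d) (S(d) = 1*sqrt(d) = sqrt(d))
g(o) = -25 (g(o) = ((7/3 + (1/3)*(-3)) + 7)*(-8 + 5) = ((7/3 - 1) + 7)*(-3) = (4/3 + 7)*(-3) = (25/3)*(-3) = -25)
(g(S(D(-4))) - 488)*(-167) = (-25 - 488)*(-167) = -513*(-167) = 85671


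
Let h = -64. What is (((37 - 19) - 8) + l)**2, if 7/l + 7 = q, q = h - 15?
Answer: 727609/7396 ≈ 98.379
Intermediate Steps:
q = -79 (q = -64 - 15 = -79)
l = -7/86 (l = 7/(-7 - 79) = 7/(-86) = 7*(-1/86) = -7/86 ≈ -0.081395)
(((37 - 19) - 8) + l)**2 = (((37 - 19) - 8) - 7/86)**2 = ((18 - 8) - 7/86)**2 = (10 - 7/86)**2 = (853/86)**2 = 727609/7396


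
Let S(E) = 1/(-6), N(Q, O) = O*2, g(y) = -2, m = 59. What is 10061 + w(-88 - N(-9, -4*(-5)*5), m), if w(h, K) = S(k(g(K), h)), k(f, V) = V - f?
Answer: 60365/6 ≈ 10061.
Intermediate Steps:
N(Q, O) = 2*O
S(E) = -1/6
w(h, K) = -1/6
10061 + w(-88 - N(-9, -4*(-5)*5), m) = 10061 - 1/6 = 60365/6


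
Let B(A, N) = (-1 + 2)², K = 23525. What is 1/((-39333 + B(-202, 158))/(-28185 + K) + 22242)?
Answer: 1165/25921763 ≈ 4.4943e-5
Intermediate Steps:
B(A, N) = 1 (B(A, N) = 1² = 1)
1/((-39333 + B(-202, 158))/(-28185 + K) + 22242) = 1/((-39333 + 1)/(-28185 + 23525) + 22242) = 1/(-39332/(-4660) + 22242) = 1/(-39332*(-1/4660) + 22242) = 1/(9833/1165 + 22242) = 1/(25921763/1165) = 1165/25921763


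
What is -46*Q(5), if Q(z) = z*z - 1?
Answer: -1104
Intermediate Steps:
Q(z) = -1 + z**2 (Q(z) = z**2 - 1 = -1 + z**2)
-46*Q(5) = -46*(-1 + 5**2) = -46*(-1 + 25) = -46*24 = -1104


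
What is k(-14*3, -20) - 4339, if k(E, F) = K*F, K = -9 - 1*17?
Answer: -3819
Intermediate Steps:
K = -26 (K = -9 - 17 = -26)
k(E, F) = -26*F
k(-14*3, -20) - 4339 = -26*(-20) - 4339 = 520 - 4339 = -3819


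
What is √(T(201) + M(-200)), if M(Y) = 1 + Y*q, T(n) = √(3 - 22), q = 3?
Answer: √(-599 + I*√19) ≈ 0.08905 + 24.475*I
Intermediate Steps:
T(n) = I*√19 (T(n) = √(-19) = I*√19)
M(Y) = 1 + 3*Y (M(Y) = 1 + Y*3 = 1 + 3*Y)
√(T(201) + M(-200)) = √(I*√19 + (1 + 3*(-200))) = √(I*√19 + (1 - 600)) = √(I*√19 - 599) = √(-599 + I*√19)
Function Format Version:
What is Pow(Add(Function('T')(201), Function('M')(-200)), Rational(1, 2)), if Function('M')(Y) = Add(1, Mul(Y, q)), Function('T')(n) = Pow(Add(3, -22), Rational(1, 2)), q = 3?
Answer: Pow(Add(-599, Mul(I, Pow(19, Rational(1, 2)))), Rational(1, 2)) ≈ Add(0.08905, Mul(24.475, I))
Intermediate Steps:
Function('T')(n) = Mul(I, Pow(19, Rational(1, 2))) (Function('T')(n) = Pow(-19, Rational(1, 2)) = Mul(I, Pow(19, Rational(1, 2))))
Function('M')(Y) = Add(1, Mul(3, Y)) (Function('M')(Y) = Add(1, Mul(Y, 3)) = Add(1, Mul(3, Y)))
Pow(Add(Function('T')(201), Function('M')(-200)), Rational(1, 2)) = Pow(Add(Mul(I, Pow(19, Rational(1, 2))), Add(1, Mul(3, -200))), Rational(1, 2)) = Pow(Add(Mul(I, Pow(19, Rational(1, 2))), Add(1, -600)), Rational(1, 2)) = Pow(Add(Mul(I, Pow(19, Rational(1, 2))), -599), Rational(1, 2)) = Pow(Add(-599, Mul(I, Pow(19, Rational(1, 2)))), Rational(1, 2))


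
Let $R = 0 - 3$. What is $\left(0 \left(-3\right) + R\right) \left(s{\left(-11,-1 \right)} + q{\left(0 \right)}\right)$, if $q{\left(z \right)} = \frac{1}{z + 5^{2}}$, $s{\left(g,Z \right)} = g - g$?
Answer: $- \frac{3}{25} \approx -0.12$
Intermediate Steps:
$R = -3$ ($R = 0 - 3 = -3$)
$s{\left(g,Z \right)} = 0$
$q{\left(z \right)} = \frac{1}{25 + z}$ ($q{\left(z \right)} = \frac{1}{z + 25} = \frac{1}{25 + z}$)
$\left(0 \left(-3\right) + R\right) \left(s{\left(-11,-1 \right)} + q{\left(0 \right)}\right) = \left(0 \left(-3\right) - 3\right) \left(0 + \frac{1}{25 + 0}\right) = \left(0 - 3\right) \left(0 + \frac{1}{25}\right) = - 3 \left(0 + \frac{1}{25}\right) = \left(-3\right) \frac{1}{25} = - \frac{3}{25}$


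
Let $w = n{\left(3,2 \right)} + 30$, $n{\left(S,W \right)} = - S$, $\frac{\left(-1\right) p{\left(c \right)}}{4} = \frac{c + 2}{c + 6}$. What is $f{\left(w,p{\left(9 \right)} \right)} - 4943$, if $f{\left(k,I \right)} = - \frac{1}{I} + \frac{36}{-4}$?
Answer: $- \frac{217873}{44} \approx -4951.7$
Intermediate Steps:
$p{\left(c \right)} = - \frac{4 \left(2 + c\right)}{6 + c}$ ($p{\left(c \right)} = - 4 \frac{c + 2}{c + 6} = - 4 \frac{2 + c}{6 + c} = - \frac{4 \left(2 + c\right)}{6 + c}$)
$w = 27$ ($w = \left(-1\right) 3 + 30 = -3 + 30 = 27$)
$f{\left(k,I \right)} = -9 - \frac{1}{I}$ ($f{\left(k,I \right)} = - \frac{1}{I} + 36 \left(- \frac{1}{4}\right) = - \frac{1}{I} - 9 = -9 - \frac{1}{I}$)
$f{\left(w,p{\left(9 \right)} \right)} - 4943 = \left(-9 - \frac{1}{4 \frac{1}{6 + 9} \left(-2 - 9\right)}\right) - 4943 = \left(-9 - \frac{1}{4 \cdot \frac{1}{15} \left(-2 - 9\right)}\right) - 4943 = \left(-9 - \frac{1}{4 \cdot \frac{1}{15} \left(-11\right)}\right) - 4943 = \left(-9 - \frac{1}{- \frac{44}{15}}\right) - 4943 = \left(-9 - - \frac{15}{44}\right) - 4943 = \left(-9 + \frac{15}{44}\right) - 4943 = - \frac{381}{44} - 4943 = - \frac{217873}{44}$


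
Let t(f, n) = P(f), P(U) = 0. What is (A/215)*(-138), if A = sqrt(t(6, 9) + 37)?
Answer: -138*sqrt(37)/215 ≈ -3.9043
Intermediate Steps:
t(f, n) = 0
A = sqrt(37) (A = sqrt(0 + 37) = sqrt(37) ≈ 6.0828)
(A/215)*(-138) = (sqrt(37)/215)*(-138) = -138*sqrt(37)/215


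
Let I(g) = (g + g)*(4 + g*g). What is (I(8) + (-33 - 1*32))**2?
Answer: 1046529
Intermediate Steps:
I(g) = 2*g*(4 + g**2) (I(g) = (2*g)*(4 + g**2) = 2*g*(4 + g**2))
(I(8) + (-33 - 1*32))**2 = (2*8*(4 + 8**2) + (-33 - 1*32))**2 = (2*8*(4 + 64) + (-33 - 32))**2 = (2*8*68 - 65)**2 = (1088 - 65)**2 = 1023**2 = 1046529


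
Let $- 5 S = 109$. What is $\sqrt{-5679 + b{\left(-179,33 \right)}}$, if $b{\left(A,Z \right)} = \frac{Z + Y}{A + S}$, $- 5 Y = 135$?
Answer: $\frac{i \sqrt{1431138246}}{502} \approx 75.359 i$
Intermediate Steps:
$Y = -27$ ($Y = \left(- \frac{1}{5}\right) 135 = -27$)
$S = - \frac{109}{5}$ ($S = \left(- \frac{1}{5}\right) 109 = - \frac{109}{5} \approx -21.8$)
$b{\left(A,Z \right)} = \frac{-27 + Z}{- \frac{109}{5} + A}$ ($b{\left(A,Z \right)} = \frac{Z - 27}{A - \frac{109}{5}} = \frac{-27 + Z}{- \frac{109}{5} + A}$)
$\sqrt{-5679 + b{\left(-179,33 \right)}} = \sqrt{-5679 + \frac{5 \left(-27 + 33\right)}{-109 + 5 \left(-179\right)}} = \sqrt{-5679 + 5 \frac{1}{-109 - 895} \cdot 6} = \sqrt{-5679 + 5 \frac{1}{-1004} \cdot 6} = \sqrt{-5679 + 5 \left(- \frac{1}{1004}\right) 6} = \sqrt{-5679 - \frac{15}{502}} = \sqrt{- \frac{2850873}{502}} = \frac{i \sqrt{1431138246}}{502}$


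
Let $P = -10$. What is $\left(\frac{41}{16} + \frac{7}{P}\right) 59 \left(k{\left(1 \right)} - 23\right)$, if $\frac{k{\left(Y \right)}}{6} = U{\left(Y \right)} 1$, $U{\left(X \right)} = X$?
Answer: $- \frac{149447}{80} \approx -1868.1$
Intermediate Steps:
$k{\left(Y \right)} = 6 Y$ ($k{\left(Y \right)} = 6 Y 1 = 6 Y$)
$\left(\frac{41}{16} + \frac{7}{P}\right) 59 \left(k{\left(1 \right)} - 23\right) = \left(\frac{41}{16} + \frac{7}{-10}\right) 59 \left(6 \cdot 1 - 23\right) = \left(41 \cdot \frac{1}{16} + 7 \left(- \frac{1}{10}\right)\right) 59 \left(6 - 23\right) = \left(\frac{41}{16} - \frac{7}{10}\right) 59 \left(-17\right) = \frac{149}{80} \cdot 59 \left(-17\right) = \frac{8791}{80} \left(-17\right) = - \frac{149447}{80}$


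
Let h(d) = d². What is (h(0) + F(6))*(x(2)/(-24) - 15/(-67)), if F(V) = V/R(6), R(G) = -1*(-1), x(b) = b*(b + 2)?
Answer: -44/67 ≈ -0.65672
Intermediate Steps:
x(b) = b*(2 + b)
R(G) = 1
F(V) = V (F(V) = V/1 = V*1 = V)
(h(0) + F(6))*(x(2)/(-24) - 15/(-67)) = (0² + 6)*((2*(2 + 2))/(-24) - 15/(-67)) = (0 + 6)*((2*4)*(-1/24) - 15*(-1/67)) = 6*(8*(-1/24) + 15/67) = 6*(-⅓ + 15/67) = 6*(-22/201) = -44/67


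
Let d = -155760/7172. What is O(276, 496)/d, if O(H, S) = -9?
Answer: 489/1180 ≈ 0.41441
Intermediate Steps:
d = -3540/163 (d = -155760/7172 = -44*885/1793 = -3540/163 ≈ -21.718)
O(276, 496)/d = -9/(-3540/163) = -9*(-163/3540) = 489/1180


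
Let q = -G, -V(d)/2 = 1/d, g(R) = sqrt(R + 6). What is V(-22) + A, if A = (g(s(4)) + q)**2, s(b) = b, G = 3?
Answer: 210/11 - 6*sqrt(10) ≈ 0.11724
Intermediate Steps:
g(R) = sqrt(6 + R)
V(d) = -2/d
q = -3 (q = -1*3 = -3)
A = (-3 + sqrt(10))**2 (A = (sqrt(6 + 4) - 3)**2 = (sqrt(10) - 3)**2 = (-3 + sqrt(10))**2 ≈ 0.026334)
V(-22) + A = -2/(-22) + (3 - sqrt(10))**2 = -2*(-1/22) + (3 - sqrt(10))**2 = 1/11 + (3 - sqrt(10))**2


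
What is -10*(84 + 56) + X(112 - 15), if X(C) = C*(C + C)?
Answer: 17418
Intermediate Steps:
X(C) = 2*C**2 (X(C) = C*(2*C) = 2*C**2)
-10*(84 + 56) + X(112 - 15) = -10*(84 + 56) + 2*(112 - 15)**2 = -10*140 + 2*97**2 = -1400 + 2*9409 = -1400 + 18818 = 17418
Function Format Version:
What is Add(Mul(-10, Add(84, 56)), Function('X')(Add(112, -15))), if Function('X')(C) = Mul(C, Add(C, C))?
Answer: 17418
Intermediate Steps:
Function('X')(C) = Mul(2, Pow(C, 2)) (Function('X')(C) = Mul(C, Mul(2, C)) = Mul(2, Pow(C, 2)))
Add(Mul(-10, Add(84, 56)), Function('X')(Add(112, -15))) = Add(Mul(-10, Add(84, 56)), Mul(2, Pow(Add(112, -15), 2))) = Add(Mul(-10, 140), Mul(2, Pow(97, 2))) = Add(-1400, Mul(2, 9409)) = Add(-1400, 18818) = 17418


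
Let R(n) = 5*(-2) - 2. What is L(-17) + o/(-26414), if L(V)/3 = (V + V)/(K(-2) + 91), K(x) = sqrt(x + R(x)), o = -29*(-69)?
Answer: 3*(-667*sqrt(14) + 958773*I)/(26414*(sqrt(14) - 91*I)) ≈ -1.1947 + 0.04601*I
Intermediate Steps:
R(n) = -12 (R(n) = -10 - 2 = -12)
o = 2001
K(x) = sqrt(-12 + x) (K(x) = sqrt(x - 12) = sqrt(-12 + x))
L(V) = 6*V/(91 + I*sqrt(14)) (L(V) = 3*((V + V)/(sqrt(-12 - 2) + 91)) = 3*((2*V)/(sqrt(-14) + 91)) = 3*((2*V)/(I*sqrt(14) + 91)) = 3*((2*V)/(91 + I*sqrt(14))) = 3*(2*V/(91 + I*sqrt(14))) = 6*V/(91 + I*sqrt(14)))
L(-17) + o/(-26414) = ((26/395)*(-17) - 2/2765*I*(-17)*sqrt(14)) + 2001/(-26414) = (-442/395 + 34*I*sqrt(14)/2765) + 2001*(-1/26414) = (-442/395 + 34*I*sqrt(14)/2765) - 2001/26414 = -12465383/10433530 + 34*I*sqrt(14)/2765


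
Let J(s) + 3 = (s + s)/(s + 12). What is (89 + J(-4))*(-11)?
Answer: -935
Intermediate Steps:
J(s) = -3 + 2*s/(12 + s) (J(s) = -3 + (s + s)/(s + 12) = -3 + (2*s)/(12 + s) = -3 + 2*s/(12 + s))
(89 + J(-4))*(-11) = (89 + (-36 - 1*(-4))/(12 - 4))*(-11) = (89 + (-36 + 4)/8)*(-11) = (89 + (⅛)*(-32))*(-11) = (89 - 4)*(-11) = 85*(-11) = -935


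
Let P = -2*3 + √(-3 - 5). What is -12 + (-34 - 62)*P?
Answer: 564 - 192*I*√2 ≈ 564.0 - 271.53*I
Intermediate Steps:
P = -6 + 2*I*√2 (P = -6 + √(-8) = -6 + 2*I*√2 ≈ -6.0 + 2.8284*I)
-12 + (-34 - 62)*P = -12 + (-34 - 62)*(-6 + 2*I*√2) = -12 - 96*(-6 + 2*I*√2) = -12 + (576 - 192*I*√2) = 564 - 192*I*√2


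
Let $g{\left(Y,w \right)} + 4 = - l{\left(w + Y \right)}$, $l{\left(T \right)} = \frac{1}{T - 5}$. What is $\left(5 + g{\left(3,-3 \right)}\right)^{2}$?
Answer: $\frac{36}{25} \approx 1.44$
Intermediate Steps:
$l{\left(T \right)} = \frac{1}{-5 + T}$
$g{\left(Y,w \right)} = -4 - \frac{1}{-5 + Y + w}$ ($g{\left(Y,w \right)} = -4 - \frac{1}{-5 + \left(w + Y\right)} = -4 - \frac{1}{-5 + \left(Y + w\right)} = -4 - \frac{1}{-5 + Y + w}$)
$\left(5 + g{\left(3,-3 \right)}\right)^{2} = \left(5 + \frac{19 - 12 - -12}{-5 + 3 - 3}\right)^{2} = \left(5 + \frac{19 - 12 + 12}{-5}\right)^{2} = \left(5 - \frac{19}{5}\right)^{2} = \left(\frac{6}{5}\right)^{2} = \frac{36}{25}$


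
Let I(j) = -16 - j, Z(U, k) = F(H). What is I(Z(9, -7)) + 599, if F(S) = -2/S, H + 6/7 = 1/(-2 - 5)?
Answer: 581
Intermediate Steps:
H = -1 (H = -6/7 + 1/(-2 - 5) = -6/7 + 1/(-7) = -6/7 - ⅐ = -1)
Z(U, k) = 2 (Z(U, k) = -2/(-1) = -2*(-1) = 2)
I(Z(9, -7)) + 599 = (-16 - 1*2) + 599 = (-16 - 2) + 599 = -18 + 599 = 581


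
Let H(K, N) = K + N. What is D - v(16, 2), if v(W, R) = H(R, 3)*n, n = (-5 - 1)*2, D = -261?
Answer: -201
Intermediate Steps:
n = -12 (n = -6*2 = -12)
v(W, R) = -36 - 12*R (v(W, R) = (R + 3)*(-12) = (3 + R)*(-12) = -36 - 12*R)
D - v(16, 2) = -261 - (-36 - 12*2) = -261 - (-36 - 24) = -261 - 1*(-60) = -261 + 60 = -201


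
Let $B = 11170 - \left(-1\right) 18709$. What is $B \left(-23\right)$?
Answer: $-687217$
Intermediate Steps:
$B = 29879$ ($B = 11170 - -18709 = 11170 + 18709 = 29879$)
$B \left(-23\right) = 29879 \left(-23\right) = -687217$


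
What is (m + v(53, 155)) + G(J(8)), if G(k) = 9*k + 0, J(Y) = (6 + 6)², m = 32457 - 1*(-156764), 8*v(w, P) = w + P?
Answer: 190543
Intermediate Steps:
v(w, P) = P/8 + w/8 (v(w, P) = (w + P)/8 = (P + w)/8 = P/8 + w/8)
m = 189221 (m = 32457 + 156764 = 189221)
J(Y) = 144 (J(Y) = 12² = 144)
G(k) = 9*k
(m + v(53, 155)) + G(J(8)) = (189221 + ((⅛)*155 + (⅛)*53)) + 9*144 = (189221 + (155/8 + 53/8)) + 1296 = (189221 + 26) + 1296 = 189247 + 1296 = 190543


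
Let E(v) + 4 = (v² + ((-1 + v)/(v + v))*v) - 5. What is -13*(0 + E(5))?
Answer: -234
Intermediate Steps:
E(v) = -19/2 + v² + v/2 (E(v) = -4 + ((v² + ((-1 + v)/(v + v))*v) - 5) = -4 + ((v² + ((-1 + v)/((2*v)))*v) - 5) = -4 + ((v² + ((-1 + v)*(1/(2*v)))*v) - 5) = -4 + ((v² + ((-1 + v)/(2*v))*v) - 5) = -4 + ((v² + (-½ + v/2)) - 5) = -4 + ((-½ + v² + v/2) - 5) = -4 + (-11/2 + v² + v/2) = -19/2 + v² + v/2)
-13*(0 + E(5)) = -13*(0 + (-19/2 + 5² + (½)*5)) = -13*(0 + (-19/2 + 25 + 5/2)) = -13*(0 + 18) = -13*18 = -234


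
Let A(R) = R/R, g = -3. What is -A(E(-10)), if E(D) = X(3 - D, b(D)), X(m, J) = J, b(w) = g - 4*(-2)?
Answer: -1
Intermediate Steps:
b(w) = 5 (b(w) = -3 - 4*(-2) = -3 + 8 = 5)
E(D) = 5
A(R) = 1
-A(E(-10)) = -1*1 = -1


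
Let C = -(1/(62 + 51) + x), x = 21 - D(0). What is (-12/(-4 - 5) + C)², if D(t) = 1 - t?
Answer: 40081561/114921 ≈ 348.77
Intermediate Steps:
x = 20 (x = 21 - (1 - 1*0) = 21 - (1 + 0) = 21 - 1*1 = 21 - 1 = 20)
C = -2261/113 (C = -(1/(62 + 51) + 20) = -(1/113 + 20) = -1*2261/113 = -2261/113 ≈ -20.009)
(-12/(-4 - 5) + C)² = (-12/(-4 - 5) - 2261/113)² = (-12/(-9) - 2261/113)² = (-12*(-⅑) - 2261/113)² = (4/3 - 2261/113)² = (-6331/339)² = 40081561/114921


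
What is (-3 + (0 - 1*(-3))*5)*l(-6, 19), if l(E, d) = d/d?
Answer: 12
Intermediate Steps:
l(E, d) = 1
(-3 + (0 - 1*(-3))*5)*l(-6, 19) = (-3 + (0 - 1*(-3))*5)*1 = (-3 + (0 + 3)*5)*1 = (-3 + 3*5)*1 = (-3 + 15)*1 = 12*1 = 12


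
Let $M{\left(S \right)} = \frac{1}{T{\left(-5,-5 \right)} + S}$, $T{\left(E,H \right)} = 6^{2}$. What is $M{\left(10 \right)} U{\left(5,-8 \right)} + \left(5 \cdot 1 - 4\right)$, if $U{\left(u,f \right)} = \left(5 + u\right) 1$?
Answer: $\frac{28}{23} \approx 1.2174$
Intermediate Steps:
$U{\left(u,f \right)} = 5 + u$
$T{\left(E,H \right)} = 36$
$M{\left(S \right)} = \frac{1}{36 + S}$
$M{\left(10 \right)} U{\left(5,-8 \right)} + \left(5 \cdot 1 - 4\right) = \frac{5 + 5}{36 + 10} + \left(5 \cdot 1 - 4\right) = \frac{1}{46} \cdot 10 + \left(5 - 4\right) = \frac{1}{46} \cdot 10 + 1 = \frac{5}{23} + 1 = \frac{28}{23}$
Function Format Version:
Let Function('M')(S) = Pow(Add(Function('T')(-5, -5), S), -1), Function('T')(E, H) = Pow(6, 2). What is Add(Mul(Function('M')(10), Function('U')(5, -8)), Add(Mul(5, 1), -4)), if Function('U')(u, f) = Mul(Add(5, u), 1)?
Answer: Rational(28, 23) ≈ 1.2174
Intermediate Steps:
Function('U')(u, f) = Add(5, u)
Function('T')(E, H) = 36
Function('M')(S) = Pow(Add(36, S), -1)
Add(Mul(Function('M')(10), Function('U')(5, -8)), Add(Mul(5, 1), -4)) = Add(Mul(Pow(Add(36, 10), -1), Add(5, 5)), Add(Mul(5, 1), -4)) = Add(Mul(Pow(46, -1), 10), Add(5, -4)) = Add(Mul(Rational(1, 46), 10), 1) = Add(Rational(5, 23), 1) = Rational(28, 23)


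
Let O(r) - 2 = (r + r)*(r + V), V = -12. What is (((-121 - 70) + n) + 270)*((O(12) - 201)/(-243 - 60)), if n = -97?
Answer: -1194/101 ≈ -11.822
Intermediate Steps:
O(r) = 2 + 2*r*(-12 + r) (O(r) = 2 + (r + r)*(r - 12) = 2 + (2*r)*(-12 + r) = 2 + 2*r*(-12 + r))
(((-121 - 70) + n) + 270)*((O(12) - 201)/(-243 - 60)) = (((-121 - 70) - 97) + 270)*(((2 - 24*12 + 2*12²) - 201)/(-243 - 60)) = ((-191 - 97) + 270)*(((2 - 288 + 2*144) - 201)/(-303)) = (-288 + 270)*(((2 - 288 + 288) - 201)*(-1/303)) = -18*(2 - 201)*(-1)/303 = -(-3582)*(-1)/303 = -18*199/303 = -1194/101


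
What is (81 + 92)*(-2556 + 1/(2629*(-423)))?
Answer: -491742682769/1112067 ≈ -4.4219e+5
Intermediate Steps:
(81 + 92)*(-2556 + 1/(2629*(-423))) = 173*(-2556 + (1/2629)*(-1/423)) = 173*(-2556 - 1/1112067) = 173*(-2842443253/1112067) = -491742682769/1112067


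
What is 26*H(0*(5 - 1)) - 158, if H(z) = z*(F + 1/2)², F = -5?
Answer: -158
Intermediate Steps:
H(z) = 81*z/4 (H(z) = z*(-5 + 1/2)² = z*(-5 + ½)² = z*(-9/2)² = z*(81/4) = 81*z/4)
26*H(0*(5 - 1)) - 158 = 26*(81*(0*(5 - 1))/4) - 158 = 26*(81*(0*4)/4) - 158 = 26*((81/4)*0) - 158 = 26*0 - 158 = 0 - 158 = -158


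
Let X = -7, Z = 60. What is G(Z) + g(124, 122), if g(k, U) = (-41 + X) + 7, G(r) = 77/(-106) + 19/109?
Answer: -480093/11554 ≈ -41.552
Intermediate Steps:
G(r) = -6379/11554 (G(r) = 77*(-1/106) + 19*(1/109) = -77/106 + 19/109 = -6379/11554)
g(k, U) = -41 (g(k, U) = (-41 - 7) + 7 = -48 + 7 = -41)
G(Z) + g(124, 122) = -6379/11554 - 41 = -480093/11554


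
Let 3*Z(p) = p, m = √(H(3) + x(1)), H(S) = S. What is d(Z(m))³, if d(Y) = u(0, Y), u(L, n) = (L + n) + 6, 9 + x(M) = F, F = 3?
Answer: (18 + I*√3)³/27 ≈ 210.0 + 62.161*I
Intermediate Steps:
x(M) = -6 (x(M) = -9 + 3 = -6)
m = I*√3 (m = √(3 - 6) = √(-3) = I*√3 ≈ 1.732*I)
u(L, n) = 6 + L + n
Z(p) = p/3
d(Y) = 6 + Y (d(Y) = 6 + 0 + Y = 6 + Y)
d(Z(m))³ = (6 + (I*√3)/3)³ = (6 + I*√3/3)³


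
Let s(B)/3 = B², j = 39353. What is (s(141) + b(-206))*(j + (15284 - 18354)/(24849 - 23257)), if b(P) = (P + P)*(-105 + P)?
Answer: 5881761387075/796 ≈ 7.3892e+9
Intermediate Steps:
b(P) = 2*P*(-105 + P) (b(P) = (2*P)*(-105 + P) = 2*P*(-105 + P))
s(B) = 3*B²
(s(141) + b(-206))*(j + (15284 - 18354)/(24849 - 23257)) = (3*141² + 2*(-206)*(-105 - 206))*(39353 + (15284 - 18354)/(24849 - 23257)) = (3*19881 + 2*(-206)*(-311))*(39353 - 3070/1592) = (59643 + 128132)*(39353 - 3070*1/1592) = 187775*(39353 - 1535/796) = 187775*(31323453/796) = 5881761387075/796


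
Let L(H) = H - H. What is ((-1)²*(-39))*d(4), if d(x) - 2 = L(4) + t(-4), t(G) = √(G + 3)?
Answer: -78 - 39*I ≈ -78.0 - 39.0*I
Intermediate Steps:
L(H) = 0
t(G) = √(3 + G)
d(x) = 2 + I (d(x) = 2 + (0 + √(3 - 4)) = 2 + (0 + √(-1)) = 2 + (0 + I) = 2 + I)
((-1)²*(-39))*d(4) = ((-1)²*(-39))*(2 + I) = (1*(-39))*(2 + I) = -39*(2 + I) = -78 - 39*I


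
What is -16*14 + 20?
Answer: -204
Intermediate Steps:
-16*14 + 20 = -224 + 20 = -204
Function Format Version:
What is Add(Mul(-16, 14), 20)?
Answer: -204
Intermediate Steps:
Add(Mul(-16, 14), 20) = Add(-224, 20) = -204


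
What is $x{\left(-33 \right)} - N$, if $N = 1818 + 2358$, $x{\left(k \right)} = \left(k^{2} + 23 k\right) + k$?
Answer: $-3879$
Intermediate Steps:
$x{\left(k \right)} = k^{2} + 24 k$
$N = 4176$
$x{\left(-33 \right)} - N = - 33 \left(24 - 33\right) - 4176 = \left(-33\right) \left(-9\right) - 4176 = 297 - 4176 = -3879$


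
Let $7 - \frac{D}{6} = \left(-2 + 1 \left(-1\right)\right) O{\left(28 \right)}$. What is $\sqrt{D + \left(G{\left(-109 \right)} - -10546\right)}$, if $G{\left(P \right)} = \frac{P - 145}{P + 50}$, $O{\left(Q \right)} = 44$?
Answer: $\frac{\sqrt{39628766}}{59} \approx 106.7$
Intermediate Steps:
$G{\left(P \right)} = \frac{-145 + P}{50 + P}$
$D = 834$ ($D = 42 - 6 \left(-2 + 1 \left(-1\right)\right) 44 = 42 - 6 \left(-2 - 1\right) 44 = 42 - 6 \left(\left(-3\right) 44\right) = 42 - -792 = 42 + 792 = 834$)
$\sqrt{D + \left(G{\left(-109 \right)} - -10546\right)} = \sqrt{834 + \left(\frac{-145 - 109}{50 - 109} - -10546\right)} = \sqrt{834 + \left(\frac{1}{-59} \left(-254\right) + 10546\right)} = \sqrt{834 + \left(\left(- \frac{1}{59}\right) \left(-254\right) + 10546\right)} = \sqrt{834 + \left(\frac{254}{59} + 10546\right)} = \sqrt{834 + \frac{622468}{59}} = \sqrt{\frac{671674}{59}} = \frac{\sqrt{39628766}}{59}$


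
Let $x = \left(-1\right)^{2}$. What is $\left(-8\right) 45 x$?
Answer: $-360$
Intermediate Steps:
$x = 1$
$\left(-8\right) 45 x = \left(-8\right) 45 \cdot 1 = \left(-360\right) 1 = -360$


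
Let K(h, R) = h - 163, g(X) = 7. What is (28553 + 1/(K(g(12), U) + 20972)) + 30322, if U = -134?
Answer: 1225542001/20816 ≈ 58875.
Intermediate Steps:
K(h, R) = -163 + h
(28553 + 1/(K(g(12), U) + 20972)) + 30322 = (28553 + 1/((-163 + 7) + 20972)) + 30322 = (28553 + 1/(-156 + 20972)) + 30322 = (28553 + 1/20816) + 30322 = 594359249/20816 + 30322 = 1225542001/20816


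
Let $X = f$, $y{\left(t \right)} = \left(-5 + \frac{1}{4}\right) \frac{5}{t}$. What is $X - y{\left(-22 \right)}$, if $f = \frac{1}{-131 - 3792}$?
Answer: $- \frac{372773}{345224} \approx -1.0798$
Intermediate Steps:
$f = - \frac{1}{3923}$ ($f = \frac{1}{-3923} = - \frac{1}{3923} \approx -0.00025491$)
$y{\left(t \right)} = - \frac{95}{4 t}$ ($y{\left(t \right)} = \left(-5 + \frac{1}{4}\right) \frac{5}{t} = - \frac{19 \frac{5}{t}}{4} = - \frac{95}{4 t}$)
$X = - \frac{1}{3923} \approx -0.00025491$
$X - y{\left(-22 \right)} = - \frac{1}{3923} - - \frac{95}{4 \left(-22\right)} = - \frac{1}{3923} - \left(- \frac{95}{4}\right) \left(- \frac{1}{22}\right) = - \frac{1}{3923} - \frac{95}{88} = - \frac{372773}{345224}$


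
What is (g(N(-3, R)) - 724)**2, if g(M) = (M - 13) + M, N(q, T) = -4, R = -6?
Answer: 555025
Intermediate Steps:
g(M) = -13 + 2*M (g(M) = (-13 + M) + M = -13 + 2*M)
(g(N(-3, R)) - 724)**2 = ((-13 + 2*(-4)) - 724)**2 = ((-13 - 8) - 724)**2 = (-21 - 724)**2 = (-745)**2 = 555025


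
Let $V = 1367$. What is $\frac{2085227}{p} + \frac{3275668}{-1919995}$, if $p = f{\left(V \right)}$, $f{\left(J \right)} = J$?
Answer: $\frac{363558870519}{238603015} \approx 1523.7$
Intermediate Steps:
$p = 1367$
$\frac{2085227}{p} + \frac{3275668}{-1919995} = \frac{2085227}{1367} + \frac{3275668}{-1919995} = 2085227 \cdot \frac{1}{1367} + 3275668 \left(- \frac{1}{1919995}\right) = \frac{2085227}{1367} - \frac{297788}{174545} = \frac{363558870519}{238603015}$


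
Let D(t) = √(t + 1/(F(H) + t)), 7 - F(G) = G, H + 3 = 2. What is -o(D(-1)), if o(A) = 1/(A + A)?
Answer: I*√42/12 ≈ 0.54006*I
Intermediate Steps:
H = -1 (H = -3 + 2 = -1)
F(G) = 7 - G
D(t) = √(t + 1/(8 + t)) (D(t) = √(t + 1/((7 - 1*(-1)) + t)) = √(t + 1/((7 + 1) + t)) = √(t + 1/(8 + t)))
o(A) = 1/(2*A)
-o(D(-1)) = -1/(2*(√((1 - (8 - 1))/(8 - 1)))) = -1/(2*(√((1 - 1*7)/7))) = -1/(2*(√((1 - 7)/7))) = -1/(2*(√((⅐)*(-6)))) = -1/(2*(√(-6/7))) = -1/(2*(I*√42/7)) = -(-I*√42/6)/2 = -(-1)*I*√42/12 = I*√42/12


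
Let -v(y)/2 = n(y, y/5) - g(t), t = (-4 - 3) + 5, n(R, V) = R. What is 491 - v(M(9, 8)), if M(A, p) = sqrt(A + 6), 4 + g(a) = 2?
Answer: 495 + 2*sqrt(15) ≈ 502.75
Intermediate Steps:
t = -2 (t = -7 + 5 = -2)
g(a) = -2 (g(a) = -4 + 2 = -2)
M(A, p) = sqrt(6 + A)
v(y) = -4 - 2*y (v(y) = -2*(y - 1*(-2)) = -2*(y + 2) = -2*(2 + y) = -4 - 2*y)
491 - v(M(9, 8)) = 491 - (-4 - 2*sqrt(6 + 9)) = 491 - (-4 - 2*sqrt(15)) = 491 + (4 + 2*sqrt(15)) = 495 + 2*sqrt(15)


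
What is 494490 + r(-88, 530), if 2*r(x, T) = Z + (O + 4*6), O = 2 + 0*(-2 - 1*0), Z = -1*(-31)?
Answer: 989037/2 ≈ 4.9452e+5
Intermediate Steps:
Z = 31
O = 2 (O = 2 + 0*(-2 + 0) = 2 + 0*(-2) = 2 + 0 = 2)
r(x, T) = 57/2 (r(x, T) = (31 + (2 + 4*6))/2 = (31 + (2 + 24))/2 = (31 + 26)/2 = (½)*57 = 57/2)
494490 + r(-88, 530) = 494490 + 57/2 = 989037/2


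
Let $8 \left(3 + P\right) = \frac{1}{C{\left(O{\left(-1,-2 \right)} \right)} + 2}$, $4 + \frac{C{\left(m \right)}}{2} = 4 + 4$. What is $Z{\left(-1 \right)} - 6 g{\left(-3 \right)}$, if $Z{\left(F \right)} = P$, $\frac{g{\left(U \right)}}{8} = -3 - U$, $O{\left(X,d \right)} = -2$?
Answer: $- \frac{239}{80} \approx -2.9875$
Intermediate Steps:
$g{\left(U \right)} = -24 - 8 U$ ($g{\left(U \right)} = 8 \left(-3 - U\right) = -24 - 8 U$)
$C{\left(m \right)} = 8$ ($C{\left(m \right)} = -8 + 2 \left(4 + 4\right) = -8 + 2 \cdot 8 = -8 + 16 = 8$)
$P = - \frac{239}{80}$ ($P = -3 + \frac{1}{8 \left(8 + 2\right)} = -3 + \frac{1}{8 \cdot 10} = -3 + \frac{1}{8} \cdot \frac{1}{10} = -3 + \frac{1}{80} = - \frac{239}{80} \approx -2.9875$)
$Z{\left(F \right)} = - \frac{239}{80}$
$Z{\left(-1 \right)} - 6 g{\left(-3 \right)} = - \frac{239}{80} - 6 \left(-24 - -24\right) = - \frac{239}{80} - 6 \left(-24 + 24\right) = - \frac{239}{80} - 0 = - \frac{239}{80} + 0 = - \frac{239}{80}$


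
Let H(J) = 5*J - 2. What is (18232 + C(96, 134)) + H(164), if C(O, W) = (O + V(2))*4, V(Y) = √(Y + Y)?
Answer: 19442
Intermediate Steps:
V(Y) = √2*√Y (V(Y) = √(2*Y) = √2*√Y)
C(O, W) = 8 + 4*O (C(O, W) = (O + √2*√2)*4 = (O + 2)*4 = (2 + O)*4 = 8 + 4*O)
H(J) = -2 + 5*J
(18232 + C(96, 134)) + H(164) = (18232 + (8 + 4*96)) + (-2 + 5*164) = (18232 + (8 + 384)) + (-2 + 820) = (18232 + 392) + 818 = 18624 + 818 = 19442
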